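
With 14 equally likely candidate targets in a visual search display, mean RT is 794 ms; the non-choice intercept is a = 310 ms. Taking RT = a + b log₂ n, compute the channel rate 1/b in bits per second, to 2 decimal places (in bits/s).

b = (794 − 310)/log₂ 14 = 484/3.8074 = 127.122 ms per bit = 0.12712 s/bit; the reciprocal is 7.866 bits/s.

7.87 bits/s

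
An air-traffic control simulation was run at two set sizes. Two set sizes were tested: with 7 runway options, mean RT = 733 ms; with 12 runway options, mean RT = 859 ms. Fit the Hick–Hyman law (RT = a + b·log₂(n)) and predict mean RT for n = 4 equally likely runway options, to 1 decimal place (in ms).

With log₂ n on the abscissa the relation is linear; from the two conditions:
  b = (859 − 733) / (log₂ 12 − log₂ 7) = 126 / (3.5850 − 2.8074) = 162.035 ms/bit
  a = 733 − 162.035 × 2.8074 = 278.109 ms
Then RT(4) = 278.109 + 162.035 × log₂ 4 = 278.109 + 162.035 × 2 ≈ 602.180 ms.

602.2 ms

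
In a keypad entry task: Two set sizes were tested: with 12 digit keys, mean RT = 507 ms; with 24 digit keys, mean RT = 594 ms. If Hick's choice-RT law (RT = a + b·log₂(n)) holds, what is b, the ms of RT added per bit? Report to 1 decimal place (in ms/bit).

The slope on a log₂ axis is (594 − 507) / (4.5850 − 3.5850) = 87.000 ms/bit.

87.0 ms/bit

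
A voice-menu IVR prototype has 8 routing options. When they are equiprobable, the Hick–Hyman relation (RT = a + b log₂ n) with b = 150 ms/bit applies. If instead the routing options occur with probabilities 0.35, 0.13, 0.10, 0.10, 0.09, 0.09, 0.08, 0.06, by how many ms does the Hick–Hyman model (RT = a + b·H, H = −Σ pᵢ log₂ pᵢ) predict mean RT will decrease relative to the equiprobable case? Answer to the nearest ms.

39 ms

Equiprobable entropy H₀ = log₂ 8 = 3.0000 bits.
Skewed entropy H = −Σ pᵢ log₂ pᵢ = 2.7375 bits.
ΔRT = b·(H₀ − H) = 150 × 0.2625 = 39.38 ms.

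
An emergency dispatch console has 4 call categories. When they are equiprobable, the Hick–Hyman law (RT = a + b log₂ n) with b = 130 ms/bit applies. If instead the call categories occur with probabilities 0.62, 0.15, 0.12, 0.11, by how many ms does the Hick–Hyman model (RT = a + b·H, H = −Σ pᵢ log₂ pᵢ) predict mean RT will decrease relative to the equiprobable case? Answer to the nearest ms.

58 ms

The RT saving is b·ΔH. Equiprobable H₀ = log₂(4) = 2.0000 bits; with the given probabilities H = 1.5555 bits.
b·(H₀ − H) = 130 × (2.0000 − 1.5555) = 57.79 ms.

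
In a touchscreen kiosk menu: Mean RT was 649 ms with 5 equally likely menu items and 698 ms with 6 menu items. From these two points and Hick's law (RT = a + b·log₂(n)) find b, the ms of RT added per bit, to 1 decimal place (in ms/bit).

186.3 ms/bit

The slope on a log₂ axis is (698 − 649) / (2.5850 − 2.3219) = 186.287 ms/bit.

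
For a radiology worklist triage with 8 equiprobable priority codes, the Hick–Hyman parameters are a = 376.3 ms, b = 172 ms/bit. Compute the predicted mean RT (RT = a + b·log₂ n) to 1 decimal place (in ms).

892.3 ms

log₂(8) = 3 bits, so RT = 376.3 + 172 × 3 ≈ 892.300 ms.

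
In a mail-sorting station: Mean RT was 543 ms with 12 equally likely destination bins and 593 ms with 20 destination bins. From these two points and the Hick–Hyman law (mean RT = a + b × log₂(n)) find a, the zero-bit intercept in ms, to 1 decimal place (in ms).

Slope: b = (593 − 543) / (log₂ 20 − log₂ 12) = 50/0.7370 = 67.846 ms/bit.
Intercept: a = 543 − 67.846·log₂(12) = 299.775 ms.

299.8 ms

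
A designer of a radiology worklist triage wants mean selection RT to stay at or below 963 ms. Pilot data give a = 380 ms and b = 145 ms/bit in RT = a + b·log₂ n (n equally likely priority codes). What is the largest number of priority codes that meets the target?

16

Set 380 + 145·log₂ n ≤ 963 → log₂ n ≤ (963 − 380)/145 = 4.0207.
So n ≤ 2^4.0207 = 16.231; the largest integer n is 16.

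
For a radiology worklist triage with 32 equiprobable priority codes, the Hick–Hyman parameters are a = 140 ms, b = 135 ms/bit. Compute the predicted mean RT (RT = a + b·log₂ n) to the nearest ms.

log₂(32) = 5 bits, so RT = 140 + 135 × 5 ≈ 815.000 ms.

815 ms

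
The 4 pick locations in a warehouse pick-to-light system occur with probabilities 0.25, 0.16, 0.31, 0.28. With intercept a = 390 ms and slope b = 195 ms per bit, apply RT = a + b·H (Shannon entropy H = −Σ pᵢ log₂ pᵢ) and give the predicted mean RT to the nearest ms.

772 ms

H = 0.25·log₂(1/0.25) + 0.16·log₂(1/0.16) + 0.31·log₂(1/0.31) + 0.28·log₂(1/0.28) = 1.9610 bits.
RT = 390 + 195 × 1.9610 = 772.40 ms.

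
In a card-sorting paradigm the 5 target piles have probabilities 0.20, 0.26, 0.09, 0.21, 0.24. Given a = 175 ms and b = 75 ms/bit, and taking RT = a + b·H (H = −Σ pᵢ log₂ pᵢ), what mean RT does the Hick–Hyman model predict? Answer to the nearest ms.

Entropy contributions −pᵢ log₂ pᵢ: 0.4644, 0.5053, 0.3127, 0.4728, 0.4941; sum H = 2.2493 bits.
RT = a + bH = 175 + 75·2.2493 = 343.70 ms.

344 ms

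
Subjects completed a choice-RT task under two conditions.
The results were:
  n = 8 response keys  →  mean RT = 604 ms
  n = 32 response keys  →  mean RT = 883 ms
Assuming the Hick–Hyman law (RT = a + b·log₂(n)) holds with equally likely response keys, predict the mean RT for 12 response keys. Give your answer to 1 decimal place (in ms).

Solve the two-equation system in a and b:
  b = (883 − 604) / (log₂ 32 − log₂ 8) = 279 / (5 − 3) = 139.500 ms/bit
  a = 604 − 139.500 × 3 = 185.500 ms
Then RT(12) = 185.500 + 139.500 × log₂ 12 = 185.500 + 139.500 × 3.5850 ≈ 685.602 ms.

685.6 ms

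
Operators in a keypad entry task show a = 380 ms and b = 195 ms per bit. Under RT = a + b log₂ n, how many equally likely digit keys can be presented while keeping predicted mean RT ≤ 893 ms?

6

Information budget: (893 − 380)/195 = 2.6308 bits, so n ≤ 2^2.6308 = 6.194 → at most 6.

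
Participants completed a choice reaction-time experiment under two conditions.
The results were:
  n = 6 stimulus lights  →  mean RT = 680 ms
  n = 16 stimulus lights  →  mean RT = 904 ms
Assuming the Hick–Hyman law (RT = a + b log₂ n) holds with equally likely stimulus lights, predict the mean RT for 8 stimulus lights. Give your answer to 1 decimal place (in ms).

Solve the two-equation system in a and b:
  b = (904 − 680) / (log₂ 16 − log₂ 6) = 224 / (4 − 2.5850) = 158.300 ms/bit
  a = 680 − 158.300 × 2.5850 = 270.801 ms
Then RT(8) = 270.801 + 158.300 × log₂ 8 = 270.801 + 158.300 × 3 ≈ 745.700 ms.

745.7 ms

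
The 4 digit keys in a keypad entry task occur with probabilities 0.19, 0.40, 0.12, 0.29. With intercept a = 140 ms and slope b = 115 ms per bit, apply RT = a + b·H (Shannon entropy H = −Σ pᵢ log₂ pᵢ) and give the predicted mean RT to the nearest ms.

H = 0.19·log₂(1/0.19) + 0.40·log₂(1/0.40) + 0.12·log₂(1/0.12) + 0.29·log₂(1/0.29) = 1.8690 bits.
RT = 140 + 115 × 1.8690 = 354.93 ms.

355 ms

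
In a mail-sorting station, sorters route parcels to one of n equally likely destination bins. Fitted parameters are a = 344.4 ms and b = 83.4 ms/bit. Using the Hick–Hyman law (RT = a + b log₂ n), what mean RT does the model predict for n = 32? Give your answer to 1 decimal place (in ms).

761.4 ms

log₂(32) = 5 bits, so RT = 344.4 + 83.4 × 5 ≈ 761.400 ms.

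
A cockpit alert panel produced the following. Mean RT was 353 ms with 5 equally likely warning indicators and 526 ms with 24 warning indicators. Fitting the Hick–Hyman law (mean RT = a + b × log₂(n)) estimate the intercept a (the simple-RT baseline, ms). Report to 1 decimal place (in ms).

175.5 ms

Slope: b = (526 − 353) / (log₂ 24 − log₂ 5) = 173/2.2630 = 76.446 ms/bit.
a = RT₁ − b·log₂ n₁ = 353 − 76.446 × 2.3219 = 175.498 ms.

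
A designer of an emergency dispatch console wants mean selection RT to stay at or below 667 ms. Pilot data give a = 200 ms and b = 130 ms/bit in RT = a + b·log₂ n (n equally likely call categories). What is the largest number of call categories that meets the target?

12

130·log₂ n ≤ 667 − 200 = 467, giving log₂ n ≤ 3.5923 and n ≤ 12.061. The largest whole number is 12.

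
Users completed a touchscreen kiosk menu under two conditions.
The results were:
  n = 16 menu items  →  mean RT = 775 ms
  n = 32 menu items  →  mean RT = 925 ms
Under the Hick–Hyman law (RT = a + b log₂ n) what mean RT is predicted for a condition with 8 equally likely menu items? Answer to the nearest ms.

625 ms

Solve the two-equation system in a and b:
  b = (925 − 775) / (log₂ 32 − log₂ 16) = 150 / (5 − 4) = 150 ms/bit
  a = 775 − 150 × 4 = 175 ms
Then RT(8) = 175 + 150 × log₂ 8 = 175 + 150 × 3 ≈ 625.000 ms.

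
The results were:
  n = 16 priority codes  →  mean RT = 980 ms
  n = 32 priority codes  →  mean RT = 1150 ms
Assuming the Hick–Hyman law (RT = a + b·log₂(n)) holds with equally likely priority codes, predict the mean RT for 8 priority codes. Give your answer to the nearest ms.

810 ms

Fit slope and intercept:
  b = (1150 − 980) / (log₂ 32 − log₂ 16) = 170 / (5 − 4) = 170 ms/bit
  a = 980 − 170 × 4 = 300 ms
Then RT(8) = 300 + 170 × log₂ 8 = 300 + 170 × 3 ≈ 810.000 ms.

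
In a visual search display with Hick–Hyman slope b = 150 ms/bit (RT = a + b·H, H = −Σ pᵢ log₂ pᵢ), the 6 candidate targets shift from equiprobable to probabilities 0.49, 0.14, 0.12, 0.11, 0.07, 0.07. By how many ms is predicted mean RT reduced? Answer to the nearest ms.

The RT saving is b·ΔH. Equiprobable H₀ = log₂(6) = 2.5850 bits; with the given probabilities H = 2.1559 bits.
b·(H₀ − H) = 150 × (2.5850 − 2.1559) = 64.37 ms.

64 ms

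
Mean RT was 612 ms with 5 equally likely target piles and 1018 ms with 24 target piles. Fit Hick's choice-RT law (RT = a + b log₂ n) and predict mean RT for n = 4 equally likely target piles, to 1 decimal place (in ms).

554.2 ms

Solve the two-equation system in a and b:
  b = (1018 − 612) / (log₂ 24 − log₂ 5) = 406 / (4.5850 − 2.3219) = 179.405 ms/bit
  a = 612 − 179.405 × 2.3219 = 195.434 ms
Then RT(4) = 195.434 + 179.405 × log₂ 4 = 195.434 + 179.405 × 2 ≈ 554.244 ms.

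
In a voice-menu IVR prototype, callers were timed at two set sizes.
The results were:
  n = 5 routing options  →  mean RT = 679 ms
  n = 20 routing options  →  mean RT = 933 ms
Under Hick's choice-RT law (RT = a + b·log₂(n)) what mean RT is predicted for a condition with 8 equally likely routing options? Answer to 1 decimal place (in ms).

765.1 ms

Solve the two-equation system in a and b:
  b = (933 − 679) / (log₂ 20 − log₂ 5) = 254 / (4.3219 − 2.3219) = 127.000 ms/bit
  a = 679 − 127.000 × 2.3219 = 384.115 ms
Then RT(8) = 384.115 + 127.000 × log₂ 8 = 384.115 + 127.000 × 3 ≈ 765.115 ms.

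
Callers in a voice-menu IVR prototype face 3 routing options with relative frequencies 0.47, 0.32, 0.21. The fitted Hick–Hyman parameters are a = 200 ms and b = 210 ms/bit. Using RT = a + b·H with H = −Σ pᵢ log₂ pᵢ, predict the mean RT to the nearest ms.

517 ms

Entropy contributions −pᵢ log₂ pᵢ: 0.5120, 0.5260, 0.4728; sum H = 1.5108 bits.
RT = a + bH = 200 + 210·1.5108 = 517.27 ms.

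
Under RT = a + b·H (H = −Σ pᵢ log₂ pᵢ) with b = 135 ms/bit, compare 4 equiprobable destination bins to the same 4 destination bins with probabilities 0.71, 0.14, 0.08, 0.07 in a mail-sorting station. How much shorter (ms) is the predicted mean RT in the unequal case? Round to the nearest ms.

The RT saving is b·ΔH. Equiprobable H₀ = log₂(4) = 2.0000 bits; with the given probabilities H = 1.3080 bits.
b·(H₀ − H) = 135 × (2.0000 − 1.3080) = 93.42 ms.

93 ms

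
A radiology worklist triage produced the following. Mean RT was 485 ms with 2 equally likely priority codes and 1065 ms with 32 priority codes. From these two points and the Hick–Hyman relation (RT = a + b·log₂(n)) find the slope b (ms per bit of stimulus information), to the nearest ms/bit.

The slope on a log₂ axis is (1065 − 485) / (5 − 1) = 145 ms/bit.

145 ms/bit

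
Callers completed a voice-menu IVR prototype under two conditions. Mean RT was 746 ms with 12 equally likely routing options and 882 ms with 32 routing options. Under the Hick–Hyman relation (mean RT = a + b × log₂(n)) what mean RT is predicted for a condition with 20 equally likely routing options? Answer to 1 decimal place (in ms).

816.8 ms

With log₂ n on the abscissa the relation is linear; from the two conditions:
  b = (882 − 746) / (log₂ 32 − log₂ 12) = 136 / (5 − 3.5850) = 96.111 ms/bit
  a = 746 − 96.111 × 3.5850 = 401.447 ms
Then RT(20) = 401.447 + 96.111 × log₂ 20 = 401.447 + 96.111 × 4.3219 ≈ 816.830 ms.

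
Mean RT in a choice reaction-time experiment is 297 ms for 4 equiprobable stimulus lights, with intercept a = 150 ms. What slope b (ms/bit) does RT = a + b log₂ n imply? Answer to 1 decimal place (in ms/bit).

log₂(4) = 2 bits.
b = (RT − a)/log₂ n = (297 − 150) / 2 = 73.500 ms/bit.

73.5 ms/bit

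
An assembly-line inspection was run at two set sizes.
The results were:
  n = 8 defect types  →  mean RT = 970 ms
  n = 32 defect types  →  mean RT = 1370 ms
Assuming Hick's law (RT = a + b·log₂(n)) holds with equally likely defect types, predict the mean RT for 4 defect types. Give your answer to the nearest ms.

770 ms

Solve the two-equation system in a and b:
  b = (1370 − 970) / (log₂ 32 − log₂ 8) = 400 / (5 − 3) = 200 ms/bit
  a = 970 − 200 × 3 = 370 ms
Then RT(4) = 370 + 200 × log₂ 4 = 370 + 200 × 2 ≈ 770.000 ms.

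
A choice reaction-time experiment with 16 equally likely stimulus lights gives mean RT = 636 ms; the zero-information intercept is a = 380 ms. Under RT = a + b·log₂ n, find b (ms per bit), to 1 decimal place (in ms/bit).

64.0 ms/bit

b = (636 − 380) / log₂(16) = 256 / 4 = 64.000 ms/bit.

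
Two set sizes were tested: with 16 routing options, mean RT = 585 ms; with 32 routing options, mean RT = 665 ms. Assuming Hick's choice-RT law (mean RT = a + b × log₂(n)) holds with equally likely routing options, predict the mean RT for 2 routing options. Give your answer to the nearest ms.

Fit slope and intercept:
  b = (665 − 585) / (log₂ 32 − log₂ 16) = 80 / (5 − 4) = 80 ms/bit
  a = 585 − 80 × 4 = 265 ms
Then RT(2) = 265 + 80 × log₂ 2 = 265 + 80 × 1 ≈ 345.000 ms.

345 ms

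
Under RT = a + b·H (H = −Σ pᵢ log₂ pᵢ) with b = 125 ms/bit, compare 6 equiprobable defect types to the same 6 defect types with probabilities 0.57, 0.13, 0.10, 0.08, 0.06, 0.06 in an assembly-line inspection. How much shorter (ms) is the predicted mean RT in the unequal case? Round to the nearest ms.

79 ms

Equiprobable entropy H₀ = log₂ 6 = 2.5850 bits.
Skewed entropy H = −Σ pᵢ log₂ pᵢ = 1.9557 bits.
ΔRT = b·(H₀ − H) = 125 × 0.6293 = 78.66 ms.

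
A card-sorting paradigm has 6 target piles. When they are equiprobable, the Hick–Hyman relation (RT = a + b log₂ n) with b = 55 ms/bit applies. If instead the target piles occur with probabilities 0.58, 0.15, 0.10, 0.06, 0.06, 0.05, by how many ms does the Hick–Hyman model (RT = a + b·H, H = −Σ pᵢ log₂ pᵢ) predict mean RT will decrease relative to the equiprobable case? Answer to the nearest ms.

38 ms

Equiprobable entropy H₀ = log₂ 6 = 2.5850 bits.
Skewed entropy H = −Σ pᵢ log₂ pᵢ = 1.9017 bits.
ΔRT = b·(H₀ − H) = 55 × 0.6833 = 37.58 ms.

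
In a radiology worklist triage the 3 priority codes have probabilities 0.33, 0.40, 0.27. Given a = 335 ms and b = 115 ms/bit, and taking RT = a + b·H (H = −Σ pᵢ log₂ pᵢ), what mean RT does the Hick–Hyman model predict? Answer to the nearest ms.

515 ms

H = 0.33·log₂(1/0.33) + 0.40·log₂(1/0.40) + 0.27·log₂(1/0.27) = 1.5666 bits.
RT = 335 + 115 × 1.5666 = 515.16 ms.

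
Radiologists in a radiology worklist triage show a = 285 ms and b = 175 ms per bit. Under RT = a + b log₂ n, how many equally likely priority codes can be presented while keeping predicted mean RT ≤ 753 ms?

6

Set 285 + 175·log₂ n ≤ 753 → log₂ n ≤ (753 − 285)/175 = 2.6743.
So n ≤ 2^2.6743 = 6.383; the largest integer n is 6.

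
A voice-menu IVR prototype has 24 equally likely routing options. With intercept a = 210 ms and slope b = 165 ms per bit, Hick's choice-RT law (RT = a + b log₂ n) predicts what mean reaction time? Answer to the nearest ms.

967 ms

log₂(24) = 4.5850 bits, so RT = 210 + 165 × 4.5850 ≈ 966.519 ms.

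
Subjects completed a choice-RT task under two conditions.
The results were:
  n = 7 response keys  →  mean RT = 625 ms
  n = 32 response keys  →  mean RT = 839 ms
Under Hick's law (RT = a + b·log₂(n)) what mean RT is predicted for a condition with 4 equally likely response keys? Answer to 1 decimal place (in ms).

With log₂ n on the abscissa the relation is linear; from the two conditions:
  b = (839 − 625) / (log₂ 32 − log₂ 7) = 214 / (5 − 2.8074) = 97.599 ms/bit
  a = 625 − 97.599 × 2.8074 = 351.005 ms
Then RT(4) = 351.005 + 97.599 × log₂ 4 = 351.005 + 97.599 × 2 ≈ 546.203 ms.

546.2 ms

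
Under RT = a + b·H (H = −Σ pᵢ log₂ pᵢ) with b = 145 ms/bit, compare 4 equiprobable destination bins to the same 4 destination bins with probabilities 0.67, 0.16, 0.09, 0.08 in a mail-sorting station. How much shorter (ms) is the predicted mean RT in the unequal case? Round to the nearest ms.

85 ms

The RT saving is b·ΔH. Equiprobable H₀ = log₂(4) = 2.0000 bits; with the given probabilities H = 1.4143 bits.
b·(H₀ − H) = 145 × (2.0000 − 1.4143) = 84.93 ms.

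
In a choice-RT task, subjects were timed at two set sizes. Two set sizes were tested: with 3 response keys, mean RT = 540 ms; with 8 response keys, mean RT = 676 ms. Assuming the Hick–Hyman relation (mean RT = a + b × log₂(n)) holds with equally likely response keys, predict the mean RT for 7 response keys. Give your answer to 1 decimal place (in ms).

RT is linear in log₂ n, so two points fix the line:
  b = (676 − 540) / (log₂ 8 − log₂ 3) = 136 / (3 − 1.5850) = 96.111 ms/bit
  a = 540 − 96.111 × 1.5850 = 387.668 ms
Then RT(7) = 387.668 + 96.111 × log₂ 7 = 387.668 + 96.111 × 2.8074 ≈ 657.485 ms.

657.5 ms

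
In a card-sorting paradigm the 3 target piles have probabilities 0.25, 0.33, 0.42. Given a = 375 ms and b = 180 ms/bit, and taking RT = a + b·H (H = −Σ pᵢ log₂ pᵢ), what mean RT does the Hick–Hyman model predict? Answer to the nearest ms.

655 ms

H = 0.25·log₂(1/0.25) + 0.33·log₂(1/0.33) + 0.42·log₂(1/0.42) = 1.5535 bits.
RT = 375 + 180 × 1.5535 = 654.62 ms.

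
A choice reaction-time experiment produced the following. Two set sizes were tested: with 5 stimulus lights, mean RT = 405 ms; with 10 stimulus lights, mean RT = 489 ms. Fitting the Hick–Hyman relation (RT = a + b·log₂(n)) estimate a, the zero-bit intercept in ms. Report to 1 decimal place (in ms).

210.0 ms

b = (RT₂ − RT₁)/(log₂ n₂ − log₂ n₁) = (489 − 405)/(3.3219 − 2.3219) = 84.000 ms/bit.
a = RT₁ − b·log₂ n₁ = 405 − 84.000 × 2.3219 = 209.958 ms.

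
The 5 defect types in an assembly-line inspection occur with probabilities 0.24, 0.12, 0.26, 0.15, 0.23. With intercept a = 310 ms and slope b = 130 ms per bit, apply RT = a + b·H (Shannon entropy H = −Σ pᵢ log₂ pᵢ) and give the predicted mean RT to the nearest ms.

604 ms

H = 0.24·log₂(1/0.24) + 0.12·log₂(1/0.12) + 0.26·log₂(1/0.26) + 0.15·log₂(1/0.15) + 0.23·log₂(1/0.23) = 2.2647 bits.
RT = 310 + 130 × 2.2647 = 604.41 ms.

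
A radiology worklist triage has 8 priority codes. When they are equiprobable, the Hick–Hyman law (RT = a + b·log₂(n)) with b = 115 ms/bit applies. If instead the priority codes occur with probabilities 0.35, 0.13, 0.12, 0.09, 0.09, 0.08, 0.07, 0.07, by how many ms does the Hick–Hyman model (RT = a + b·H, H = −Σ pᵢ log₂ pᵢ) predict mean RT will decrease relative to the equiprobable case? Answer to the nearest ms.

Equiprobable entropy H₀ = log₂ 8 = 3.0000 bits.
Skewed entropy H = −Σ pᵢ log₂ pᵢ = 2.7337 bits.
ΔRT = b·(H₀ − H) = 115 × 0.2663 = 30.62 ms.

31 ms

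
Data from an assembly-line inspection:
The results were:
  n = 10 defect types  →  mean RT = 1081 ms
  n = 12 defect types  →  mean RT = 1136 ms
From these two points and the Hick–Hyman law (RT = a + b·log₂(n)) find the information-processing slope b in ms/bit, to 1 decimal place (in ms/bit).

209.1 ms/bit

Slope: b = (1136 − 1081) / (log₂ 12 − log₂ 10) = 55/0.2630 = 209.098 ms/bit.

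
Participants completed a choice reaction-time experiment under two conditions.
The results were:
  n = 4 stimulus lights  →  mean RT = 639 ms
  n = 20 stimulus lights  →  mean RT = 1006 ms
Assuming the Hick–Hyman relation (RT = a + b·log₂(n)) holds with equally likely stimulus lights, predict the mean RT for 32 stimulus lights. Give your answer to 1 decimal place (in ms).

Solve the two-equation system in a and b:
  b = (1006 − 639) / (log₂ 20 − log₂ 4) = 367 / (4.3219 − 2) = 158.058 ms/bit
  a = 639 − 158.058 × 2 = 322.883 ms
Then RT(32) = 322.883 + 158.058 × log₂ 32 = 322.883 + 158.058 × 5 ≈ 1113.175 ms.

1113.2 ms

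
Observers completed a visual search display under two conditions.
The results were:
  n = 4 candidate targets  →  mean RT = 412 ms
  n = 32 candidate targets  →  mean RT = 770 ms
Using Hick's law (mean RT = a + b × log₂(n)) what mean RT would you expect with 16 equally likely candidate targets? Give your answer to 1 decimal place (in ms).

650.7 ms

With log₂ n on the abscissa the relation is linear; from the two conditions:
  b = (770 − 412) / (log₂ 32 − log₂ 4) = 358 / (5 − 2) = 119.333 ms/bit
  a = 412 − 119.333 × 2 = 173.333 ms
Then RT(16) = 173.333 + 119.333 × log₂ 16 = 173.333 + 119.333 × 4 ≈ 650.667 ms.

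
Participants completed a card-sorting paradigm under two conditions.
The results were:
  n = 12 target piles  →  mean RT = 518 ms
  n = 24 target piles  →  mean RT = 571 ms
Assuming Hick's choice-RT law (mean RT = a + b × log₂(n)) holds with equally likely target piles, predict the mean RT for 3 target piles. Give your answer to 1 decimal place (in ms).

Solve the two-equation system in a and b:
  b = (571 − 518) / (log₂ 24 − log₂ 12) = 53 / (4.5850 − 3.5850) = 53.000 ms/bit
  a = 518 − 53.000 × 3.5850 = 327.997 ms
Then RT(3) = 327.997 + 53.000 × log₂ 3 = 327.997 + 53.000 × 1.5850 ≈ 412.000 ms.

412.0 ms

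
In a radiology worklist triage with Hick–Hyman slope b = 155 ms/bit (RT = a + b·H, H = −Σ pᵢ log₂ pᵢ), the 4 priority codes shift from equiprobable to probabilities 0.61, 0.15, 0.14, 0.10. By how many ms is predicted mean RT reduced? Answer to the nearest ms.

The RT saving is b·ΔH. Equiprobable H₀ = log₂(4) = 2.0000 bits; with the given probabilities H = 1.5749 bits.
b·(H₀ − H) = 155 × (2.0000 − 1.5749) = 65.90 ms.

66 ms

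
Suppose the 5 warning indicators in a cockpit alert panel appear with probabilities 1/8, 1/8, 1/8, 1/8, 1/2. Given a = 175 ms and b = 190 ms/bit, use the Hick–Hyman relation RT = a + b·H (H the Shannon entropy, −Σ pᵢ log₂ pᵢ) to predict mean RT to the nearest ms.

555 ms

Each term −pᵢ log₂ pᵢ: 0.125·3 + 0.125·3 + 0.125·3 + 0.125·3 + 0.5·1; summed, H = 2.000 bits.
Mean RT = a + bH = 175 + 190·2.000 = 555.00 ms.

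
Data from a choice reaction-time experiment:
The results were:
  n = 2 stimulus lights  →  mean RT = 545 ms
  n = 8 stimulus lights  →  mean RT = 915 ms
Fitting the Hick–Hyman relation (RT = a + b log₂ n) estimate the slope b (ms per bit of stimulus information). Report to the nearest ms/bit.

The slope on a log₂ axis is (915 − 545) / (3 − 1) = 185 ms/bit.

185 ms/bit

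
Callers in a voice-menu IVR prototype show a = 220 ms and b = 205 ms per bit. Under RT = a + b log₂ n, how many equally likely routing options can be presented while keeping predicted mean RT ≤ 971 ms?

Set 220 + 205·log₂ n ≤ 971 → log₂ n ≤ (971 − 220)/205 = 3.6634.
So n ≤ 2^3.6634 = 12.671; the largest integer n is 12.

12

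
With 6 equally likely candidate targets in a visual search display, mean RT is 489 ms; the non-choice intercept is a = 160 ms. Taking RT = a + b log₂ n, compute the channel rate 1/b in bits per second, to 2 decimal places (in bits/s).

Choice component = 489 − 160 = 329 ms over log₂(6) = 2.5850 bits.
b = 329 / 2.5850 = 127.275 ms/bit, so 1/b = 7.857 bits/s.

7.86 bits/s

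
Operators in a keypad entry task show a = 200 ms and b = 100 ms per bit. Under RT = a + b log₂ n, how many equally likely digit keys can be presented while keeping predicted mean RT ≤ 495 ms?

100·log₂ n ≤ 495 − 200 = 295, giving log₂ n ≤ 2.9500 and n ≤ 7.727. The largest whole number is 7.

7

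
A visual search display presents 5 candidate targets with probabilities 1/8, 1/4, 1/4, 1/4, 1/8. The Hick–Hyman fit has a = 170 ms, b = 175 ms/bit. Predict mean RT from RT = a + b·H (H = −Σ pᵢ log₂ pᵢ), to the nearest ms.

564 ms

Each term −pᵢ log₂ pᵢ: 0.125·3 + 0.25·2 + 0.25·2 + 0.25·2 + 0.125·3; summed, H = 2.250 bits.
Mean RT = a + bH = 170 + 175·2.250 = 563.75 ms.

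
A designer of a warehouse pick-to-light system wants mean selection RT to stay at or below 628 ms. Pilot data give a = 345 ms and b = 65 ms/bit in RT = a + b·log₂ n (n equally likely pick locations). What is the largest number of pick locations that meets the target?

Information budget: (628 − 345)/65 = 4.3538 bits, so n ≤ 2^4.3538 = 20.447 → at most 20.

20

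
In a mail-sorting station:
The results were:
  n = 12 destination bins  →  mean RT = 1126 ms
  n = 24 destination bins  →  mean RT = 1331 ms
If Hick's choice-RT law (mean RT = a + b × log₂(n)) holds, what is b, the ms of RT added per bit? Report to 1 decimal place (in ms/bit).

205.0 ms/bit

b = (RT₂ − RT₁)/(log₂ n₂ − log₂ n₁) = (1331 − 1126)/(4.5850 − 3.5850) = 205.000 ms/bit.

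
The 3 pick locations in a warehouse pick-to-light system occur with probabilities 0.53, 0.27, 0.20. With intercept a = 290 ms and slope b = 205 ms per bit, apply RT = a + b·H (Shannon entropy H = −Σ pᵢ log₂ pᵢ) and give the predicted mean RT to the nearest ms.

589 ms

Entropy contributions −pᵢ log₂ pᵢ: 0.4854, 0.5100, 0.4644; sum H = 1.4599 bits.
RT = a + bH = 290 + 205·1.4599 = 589.27 ms.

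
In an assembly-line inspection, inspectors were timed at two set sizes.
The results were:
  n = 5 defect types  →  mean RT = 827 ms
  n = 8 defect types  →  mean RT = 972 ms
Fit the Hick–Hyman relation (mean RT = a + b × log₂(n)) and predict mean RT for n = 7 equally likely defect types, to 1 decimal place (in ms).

With log₂ n on the abscissa the relation is linear; from the two conditions:
  b = (972 − 827) / (log₂ 8 − log₂ 5) = 145 / (3 − 2.3219) = 213.842 ms/bit
  a = 827 − 213.842 × 2.3219 = 330.475 ms
Then RT(7) = 330.475 + 213.842 × log₂ 7 = 330.475 + 213.842 × 2.8074 ≈ 930.804 ms.

930.8 ms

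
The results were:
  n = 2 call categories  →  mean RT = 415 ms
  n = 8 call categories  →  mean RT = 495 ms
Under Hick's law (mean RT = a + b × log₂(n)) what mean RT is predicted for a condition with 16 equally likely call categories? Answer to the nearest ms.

535 ms

RT is linear in log₂ n, so two points fix the line:
  b = (495 − 415) / (log₂ 8 − log₂ 2) = 80 / (3 − 1) = 40 ms/bit
  a = 415 − 40 × 1 = 375 ms
Then RT(16) = 375 + 40 × log₂ 16 = 375 + 40 × 4 ≈ 535.000 ms.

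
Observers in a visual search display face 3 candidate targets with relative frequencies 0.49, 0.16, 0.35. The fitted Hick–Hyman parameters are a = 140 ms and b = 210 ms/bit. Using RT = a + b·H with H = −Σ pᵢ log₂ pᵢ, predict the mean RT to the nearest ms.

446 ms

Entropy contributions −pᵢ log₂ pᵢ: 0.5043, 0.4230, 0.5301; sum H = 1.4574 bits.
RT = a + bH = 140 + 210·1.4574 = 446.05 ms.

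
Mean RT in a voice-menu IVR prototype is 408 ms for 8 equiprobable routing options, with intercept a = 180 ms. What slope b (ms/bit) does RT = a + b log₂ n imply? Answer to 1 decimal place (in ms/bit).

76.0 ms/bit

log₂(8) = 3 bits.
b = (RT − a)/log₂ n = (408 − 180) / 3 = 76.000 ms/bit.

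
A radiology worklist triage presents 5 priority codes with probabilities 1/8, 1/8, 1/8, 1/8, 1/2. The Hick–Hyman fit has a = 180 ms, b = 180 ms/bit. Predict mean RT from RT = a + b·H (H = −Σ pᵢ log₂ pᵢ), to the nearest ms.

540 ms

Each term −pᵢ log₂ pᵢ: 0.125·3 + 0.125·3 + 0.125·3 + 0.125·3 + 0.5·1; summed, H = 2.000 bits.
Mean RT = a + bH = 180 + 180·2.000 = 540.00 ms.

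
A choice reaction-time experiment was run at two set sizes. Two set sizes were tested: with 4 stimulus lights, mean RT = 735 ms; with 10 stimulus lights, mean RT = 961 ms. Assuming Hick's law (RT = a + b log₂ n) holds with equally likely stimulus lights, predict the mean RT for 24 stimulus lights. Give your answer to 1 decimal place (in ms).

1176.9 ms

Fit slope and intercept:
  b = (961 − 735) / (log₂ 10 − log₂ 4) = 226 / (3.3219 − 2) = 170.962 ms/bit
  a = 735 − 170.962 × 2 = 393.075 ms
Then RT(24) = 393.075 + 170.962 × log₂ 24 = 393.075 + 170.962 × 4.5850 ≈ 1176.931 ms.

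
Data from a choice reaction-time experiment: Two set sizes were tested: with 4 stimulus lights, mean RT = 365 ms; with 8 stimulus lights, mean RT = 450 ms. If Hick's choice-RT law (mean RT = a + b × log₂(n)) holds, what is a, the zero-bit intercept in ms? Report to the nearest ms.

The slope on a log₂ axis is (450 − 365) / (3 − 2) = 85 ms/bit.
Intercept: a = 365 − 85·log₂(4) = 195.000 ms.

195 ms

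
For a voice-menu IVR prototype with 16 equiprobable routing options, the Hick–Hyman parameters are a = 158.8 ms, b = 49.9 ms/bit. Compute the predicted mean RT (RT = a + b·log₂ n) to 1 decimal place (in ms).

log₂(16) = 4 bits, so RT = 158.8 + 49.9 × 4 ≈ 358.400 ms.

358.4 ms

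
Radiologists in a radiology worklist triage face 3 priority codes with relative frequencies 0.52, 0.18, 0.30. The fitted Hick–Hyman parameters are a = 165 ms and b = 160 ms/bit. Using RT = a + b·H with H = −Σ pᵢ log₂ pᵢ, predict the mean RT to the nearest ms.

398 ms

H = 0.52·log₂(1/0.52) + 0.18·log₂(1/0.18) + 0.30·log₂(1/0.30) = 1.4570 bits.
RT = 165 + 160 × 1.4570 = 398.12 ms.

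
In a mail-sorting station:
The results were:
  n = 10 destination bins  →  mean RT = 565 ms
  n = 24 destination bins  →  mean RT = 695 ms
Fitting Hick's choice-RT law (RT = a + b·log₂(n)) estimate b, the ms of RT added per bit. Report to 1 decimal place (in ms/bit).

The slope on a log₂ axis is (695 − 565) / (4.5850 − 3.3219) = 102.927 ms/bit.

102.9 ms/bit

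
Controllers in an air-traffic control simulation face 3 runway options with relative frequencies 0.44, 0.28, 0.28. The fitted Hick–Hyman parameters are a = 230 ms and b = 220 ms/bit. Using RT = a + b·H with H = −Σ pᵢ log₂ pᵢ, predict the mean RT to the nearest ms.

571 ms

H = 0.44·log₂(1/0.44) + 0.28·log₂(1/0.28) + 0.28·log₂(1/0.28) = 1.5496 bits.
RT = 230 + 220 × 1.5496 = 570.91 ms.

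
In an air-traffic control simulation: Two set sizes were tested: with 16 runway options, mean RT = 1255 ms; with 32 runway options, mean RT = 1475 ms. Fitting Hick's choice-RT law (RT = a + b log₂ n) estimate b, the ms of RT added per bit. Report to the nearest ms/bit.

220 ms/bit

Slope: b = (1475 − 1255) / (log₂ 32 − log₂ 16) = 220/1.0000 = 220 ms/bit.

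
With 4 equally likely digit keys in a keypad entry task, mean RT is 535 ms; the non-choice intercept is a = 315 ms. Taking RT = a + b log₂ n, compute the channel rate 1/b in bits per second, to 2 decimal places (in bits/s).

Choice component = 535 − 315 = 220 ms over log₂(4) = 2 bits.
b = 220 / 2 = 110.000 ms/bit, so 1/b = 9.091 bits/s.

9.09 bits/s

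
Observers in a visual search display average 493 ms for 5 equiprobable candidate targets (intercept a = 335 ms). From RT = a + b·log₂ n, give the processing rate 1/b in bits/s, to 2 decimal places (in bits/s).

14.70 bits/s

Choice component = 493 − 335 = 158 ms over log₂(5) = 2.3219 bits.
b = 158 / 2.3219 = 68.047 ms/bit, so 1/b = 14.696 bits/s.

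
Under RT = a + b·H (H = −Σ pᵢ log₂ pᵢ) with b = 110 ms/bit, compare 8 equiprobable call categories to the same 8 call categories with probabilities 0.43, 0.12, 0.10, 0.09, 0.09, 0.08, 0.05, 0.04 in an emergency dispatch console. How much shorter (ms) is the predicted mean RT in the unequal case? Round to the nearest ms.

Equiprobable entropy H₀ = log₂ 8 = 3.0000 bits.
Skewed entropy H = −Σ pᵢ log₂ pᵢ = 2.5415 bits.
ΔRT = b·(H₀ − H) = 110 × 0.4585 = 50.44 ms.

50 ms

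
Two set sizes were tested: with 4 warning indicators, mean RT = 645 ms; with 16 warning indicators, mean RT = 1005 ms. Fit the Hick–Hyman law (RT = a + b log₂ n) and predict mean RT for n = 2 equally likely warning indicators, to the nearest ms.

Solve the two-equation system in a and b:
  b = (1005 − 645) / (log₂ 16 − log₂ 4) = 360 / (4 − 2) = 180 ms/bit
  a = 645 − 180 × 2 = 285 ms
Then RT(2) = 285 + 180 × log₂ 2 = 285 + 180 × 1 ≈ 465.000 ms.

465 ms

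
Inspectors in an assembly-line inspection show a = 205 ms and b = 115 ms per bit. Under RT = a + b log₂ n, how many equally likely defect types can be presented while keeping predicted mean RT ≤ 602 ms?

Set 205 + 115·log₂ n ≤ 602 → log₂ n ≤ (602 − 205)/115 = 3.4522.
So n ≤ 2^3.4522 = 10.945; the largest integer n is 10.

10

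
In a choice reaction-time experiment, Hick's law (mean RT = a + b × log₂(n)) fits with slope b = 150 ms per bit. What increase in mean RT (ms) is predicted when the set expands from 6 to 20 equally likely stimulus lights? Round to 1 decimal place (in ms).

ΔRT = (a + b log₂ n₂) − (a + b log₂ n₁) = b·(log₂ n₂ − log₂ n₁).
log₂(20) − log₂(6) = 4.3219 − 2.5850 = 1.7370.
ΔRT = 150 × 1.7370 = 260.545 ms.

260.5 ms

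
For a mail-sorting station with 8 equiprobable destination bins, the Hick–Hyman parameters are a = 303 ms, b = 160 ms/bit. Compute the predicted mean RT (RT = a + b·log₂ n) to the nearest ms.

783 ms

log₂(8) = 3 bits, so RT = 303 + 160 × 3 ≈ 783.000 ms.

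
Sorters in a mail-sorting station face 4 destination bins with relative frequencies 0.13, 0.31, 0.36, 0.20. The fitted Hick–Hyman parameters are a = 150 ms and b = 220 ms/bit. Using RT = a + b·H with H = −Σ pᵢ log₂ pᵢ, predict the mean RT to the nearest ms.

568 ms

H = 0.13·log₂(1/0.13) + 0.31·log₂(1/0.31) + 0.36·log₂(1/0.36) + 0.20·log₂(1/0.20) = 1.9014 bits.
RT = 150 + 220 × 1.9014 = 568.32 ms.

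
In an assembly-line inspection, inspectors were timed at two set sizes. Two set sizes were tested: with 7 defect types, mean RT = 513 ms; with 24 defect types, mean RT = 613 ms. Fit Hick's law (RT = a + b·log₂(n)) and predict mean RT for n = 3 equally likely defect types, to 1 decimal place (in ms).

444.2 ms

With log₂ n on the abscissa the relation is linear; from the two conditions:
  b = (613 − 513) / (log₂ 24 − log₂ 7) = 100 / (4.5850 − 2.8074) = 56.255 ms/bit
  a = 513 − 56.255 × 2.8074 = 355.071 ms
Then RT(3) = 355.071 + 56.255 × log₂ 3 = 355.071 + 56.255 × 1.5850 ≈ 444.234 ms.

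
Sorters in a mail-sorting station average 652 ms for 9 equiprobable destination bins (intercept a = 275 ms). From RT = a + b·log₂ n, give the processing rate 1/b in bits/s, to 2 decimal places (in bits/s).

8.41 bits/s

Choice component = 652 − 275 = 377 ms over log₂(9) = 3.1699 bits.
b = 377 / 3.1699 = 118.930 ms/bit, so 1/b = 8.408 bits/s.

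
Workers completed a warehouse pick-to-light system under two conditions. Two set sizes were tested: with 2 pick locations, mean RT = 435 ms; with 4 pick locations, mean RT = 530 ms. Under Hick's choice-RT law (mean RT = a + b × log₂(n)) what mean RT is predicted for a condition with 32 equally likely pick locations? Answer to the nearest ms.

815 ms

RT is linear in log₂ n, so two points fix the line:
  b = (530 − 435) / (log₂ 4 − log₂ 2) = 95 / (2 − 1) = 95 ms/bit
  a = 435 − 95 × 1 = 340 ms
Then RT(32) = 340 + 95 × log₂ 32 = 340 + 95 × 5 ≈ 815.000 ms.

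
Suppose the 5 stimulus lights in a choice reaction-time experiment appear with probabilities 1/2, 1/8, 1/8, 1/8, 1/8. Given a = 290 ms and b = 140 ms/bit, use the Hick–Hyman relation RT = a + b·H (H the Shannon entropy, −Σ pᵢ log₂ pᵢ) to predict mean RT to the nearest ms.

Each term −pᵢ log₂ pᵢ: 0.5·1 + 0.125·3 + 0.125·3 + 0.125·3 + 0.125·3; summed, H = 2.000 bits.
Mean RT = a + bH = 290 + 140·2.000 = 570.00 ms.

570 ms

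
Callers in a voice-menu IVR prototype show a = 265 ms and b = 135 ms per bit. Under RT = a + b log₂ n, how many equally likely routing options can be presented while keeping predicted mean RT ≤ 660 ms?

Set 265 + 135·log₂ n ≤ 660 → log₂ n ≤ (660 − 265)/135 = 2.9259.
So n ≤ 2^2.9259 = 7.600; the largest integer n is 7.

7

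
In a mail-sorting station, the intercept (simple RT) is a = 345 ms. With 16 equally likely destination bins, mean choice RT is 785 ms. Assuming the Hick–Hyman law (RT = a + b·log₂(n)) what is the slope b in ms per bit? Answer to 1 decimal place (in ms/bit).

b = (785 − 345) / log₂(16) = 440 / 4 = 110.000 ms/bit.

110.0 ms/bit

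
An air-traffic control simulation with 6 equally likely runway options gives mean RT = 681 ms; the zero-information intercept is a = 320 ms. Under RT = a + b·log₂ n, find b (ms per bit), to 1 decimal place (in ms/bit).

b = (681 − 320) / log₂(6) = 361 / 2.5850 = 139.654 ms/bit.

139.7 ms/bit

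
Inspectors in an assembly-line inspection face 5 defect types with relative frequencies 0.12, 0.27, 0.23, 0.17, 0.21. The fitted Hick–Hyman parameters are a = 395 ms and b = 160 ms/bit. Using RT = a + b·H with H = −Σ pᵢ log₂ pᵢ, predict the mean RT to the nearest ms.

759 ms

Entropy contributions −pᵢ log₂ pᵢ: 0.3671, 0.5100, 0.4877, 0.4346, 0.4728; sum H = 2.2722 bits.
RT = a + bH = 395 + 160·2.2722 = 758.55 ms.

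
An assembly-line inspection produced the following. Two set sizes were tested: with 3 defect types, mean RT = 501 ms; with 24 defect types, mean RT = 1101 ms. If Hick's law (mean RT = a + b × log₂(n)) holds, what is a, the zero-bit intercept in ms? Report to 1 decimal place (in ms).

184.0 ms

Slope: b = (1101 − 501) / (log₂ 24 − log₂ 3) = 600/3.0000 = 200.000 ms/bit.
Intercept: a = 501 − 200.000·log₂(3) = 184.007 ms.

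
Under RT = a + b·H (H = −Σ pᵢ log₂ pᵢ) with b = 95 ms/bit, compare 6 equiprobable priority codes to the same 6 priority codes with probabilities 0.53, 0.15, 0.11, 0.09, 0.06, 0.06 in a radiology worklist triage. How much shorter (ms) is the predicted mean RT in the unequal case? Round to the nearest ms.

Equiprobable entropy H₀ = log₂ 6 = 2.5850 bits.
Skewed entropy H = −Σ pᵢ log₂ pᵢ = 2.0460 bits.
ΔRT = b·(H₀ − H) = 95 × 0.5390 = 51.20 ms.

51 ms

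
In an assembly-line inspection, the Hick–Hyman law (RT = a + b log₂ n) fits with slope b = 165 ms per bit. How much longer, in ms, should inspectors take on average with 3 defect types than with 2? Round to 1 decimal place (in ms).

96.5 ms

The intercept a cancels: ΔRT = b·(log₂ n₂ − log₂ n₁) = b·log₂(n₂/n₁).
log₂(3) − log₂(2) = 1.5850 − 1 = 0.5850.
ΔRT = 165 × 0.5850 = 96.519 ms.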